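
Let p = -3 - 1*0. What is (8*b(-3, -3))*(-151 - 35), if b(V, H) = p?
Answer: 4464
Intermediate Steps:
p = -3 (p = -3 + 0 = -3)
b(V, H) = -3
(8*b(-3, -3))*(-151 - 35) = (8*(-3))*(-151 - 35) = -24*(-186) = 4464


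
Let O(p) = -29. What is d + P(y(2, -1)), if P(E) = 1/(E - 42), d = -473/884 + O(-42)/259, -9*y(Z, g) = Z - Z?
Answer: -460783/686868 ≈ -0.67085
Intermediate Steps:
y(Z, g) = 0 (y(Z, g) = -(Z - Z)/9 = -⅑*0 = 0)
d = -148143/228956 (d = -473/884 - 29/259 = -148143/228956 ≈ -0.64704)
P(E) = 1/(-42 + E)
d + P(y(2, -1)) = -148143/228956 + 1/(-42 + 0) = -148143/228956 + 1/(-42) = -148143/228956 - 1/42 = -460783/686868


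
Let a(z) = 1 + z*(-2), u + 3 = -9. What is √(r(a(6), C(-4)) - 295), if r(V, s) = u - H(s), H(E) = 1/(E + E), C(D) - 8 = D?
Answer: 3*I*√546/4 ≈ 17.525*I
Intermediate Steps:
C(D) = 8 + D
u = -12 (u = -3 - 9 = -12)
a(z) = 1 - 2*z
H(E) = 1/(2*E)
r(V, s) = -12 - 1/(2*s)
√(r(a(6), C(-4)) - 295) = √((-12 - 1/(2*(8 - 4))) - 295) = √((-12 - ½/4) - 295) = √((-12 - ½*¼) - 295) = √((-12 - ⅛) - 295) = √(-97/8 - 295) = √(-2457/8) = 3*I*√546/4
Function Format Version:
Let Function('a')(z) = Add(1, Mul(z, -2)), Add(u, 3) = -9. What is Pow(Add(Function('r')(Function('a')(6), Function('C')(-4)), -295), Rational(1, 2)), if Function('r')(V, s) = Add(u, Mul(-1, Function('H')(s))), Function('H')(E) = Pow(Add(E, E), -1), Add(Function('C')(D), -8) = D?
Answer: Mul(Rational(3, 4), I, Pow(546, Rational(1, 2))) ≈ Mul(17.525, I)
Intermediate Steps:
Function('C')(D) = Add(8, D)
u = -12 (u = Add(-3, -9) = -12)
Function('a')(z) = Add(1, Mul(-2, z))
Function('H')(E) = Mul(Rational(1, 2), Pow(E, -1)) (Function('H')(E) = Pow(Mul(2, E), -1) = Mul(Rational(1, 2), Pow(E, -1)))
Function('r')(V, s) = Add(-12, Mul(Rational(-1, 2), Pow(s, -1))) (Function('r')(V, s) = Add(-12, Mul(-1, Mul(Rational(1, 2), Pow(s, -1)))) = Add(-12, Mul(Rational(-1, 2), Pow(s, -1))))
Pow(Add(Function('r')(Function('a')(6), Function('C')(-4)), -295), Rational(1, 2)) = Pow(Add(Add(-12, Mul(Rational(-1, 2), Pow(Add(8, -4), -1))), -295), Rational(1, 2)) = Pow(Add(Add(-12, Mul(Rational(-1, 2), Pow(4, -1))), -295), Rational(1, 2)) = Pow(Add(Add(-12, Mul(Rational(-1, 2), Rational(1, 4))), -295), Rational(1, 2)) = Pow(Add(Add(-12, Rational(-1, 8)), -295), Rational(1, 2)) = Pow(Add(Rational(-97, 8), -295), Rational(1, 2)) = Pow(Rational(-2457, 8), Rational(1, 2)) = Mul(Rational(3, 4), I, Pow(546, Rational(1, 2)))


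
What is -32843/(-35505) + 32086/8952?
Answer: 238870661/52973460 ≈ 4.5093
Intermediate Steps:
-32843/(-35505) + 32086/8952 = -32843*(-1/35505) + 32086*(1/8952) = 32843/35505 + 16043/4476 = 238870661/52973460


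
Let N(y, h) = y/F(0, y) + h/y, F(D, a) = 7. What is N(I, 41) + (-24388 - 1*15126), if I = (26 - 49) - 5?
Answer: -1106545/28 ≈ -39519.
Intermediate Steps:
I = -28 (I = -23 - 5 = -28)
N(y, h) = y/7 + h/y
N(I, 41) + (-24388 - 1*15126) = ((1/7)*(-28) + 41/(-28)) + (-24388 - 1*15126) = (-4 + 41*(-1/28)) + (-24388 - 15126) = (-4 - 41/28) - 39514 = -153/28 - 39514 = -1106545/28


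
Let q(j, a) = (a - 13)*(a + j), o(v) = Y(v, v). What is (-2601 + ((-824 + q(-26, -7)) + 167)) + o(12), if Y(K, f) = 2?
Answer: -2596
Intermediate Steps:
o(v) = 2
q(j, a) = (-13 + a)*(a + j)
(-2601 + ((-824 + q(-26, -7)) + 167)) + o(12) = (-2601 + ((-824 + ((-7)**2 - 13*(-7) - 13*(-26) - 7*(-26))) + 167)) + 2 = (-2601 + ((-824 + (49 + 91 + 338 + 182)) + 167)) + 2 = (-2601 + ((-824 + 660) + 167)) + 2 = (-2601 + (-164 + 167)) + 2 = (-2601 + 3) + 2 = -2598 + 2 = -2596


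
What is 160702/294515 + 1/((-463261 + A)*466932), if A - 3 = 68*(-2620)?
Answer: 48130022341747837/88206827108975640 ≈ 0.54565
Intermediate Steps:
A = -178157 (A = 3 + 68*(-2620) = 3 - 178160 = -178157)
160702/294515 + 1/((-463261 + A)*466932) = 160702/294515 + 1/(-463261 - 178157*466932) = 160702*(1/294515) + (1/466932)/(-641418) = 160702/294515 - 1/641418*1/466932 = 160702/294515 - 1/299498589576 = 48130022341747837/88206827108975640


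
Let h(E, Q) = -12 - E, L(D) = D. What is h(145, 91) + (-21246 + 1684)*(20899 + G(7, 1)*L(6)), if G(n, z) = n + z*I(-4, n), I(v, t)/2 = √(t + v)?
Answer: -409647999 - 234744*√3 ≈ -4.1005e+8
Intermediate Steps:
I(v, t) = 2*√(t + v)
G(n, z) = n + 2*z*√(-4 + n) (G(n, z) = n + z*(2*√(n - 4)) = n + z*(2*√(-4 + n)) = n + 2*z*√(-4 + n))
h(145, 91) + (-21246 + 1684)*(20899 + G(7, 1)*L(6)) = (-12 - 1*145) + (-21246 + 1684)*(20899 + (7 + 2*1*√(-4 + 7))*6) = (-12 - 145) - 19562*(20899 + (7 + 2*1*√3)*6) = -157 - 19562*(20899 + (7 + 2*√3)*6) = -157 - 19562*(20899 + (42 + 12*√3)) = -157 - 19562*(20941 + 12*√3) = -157 + (-409647842 - 234744*√3) = -409647999 - 234744*√3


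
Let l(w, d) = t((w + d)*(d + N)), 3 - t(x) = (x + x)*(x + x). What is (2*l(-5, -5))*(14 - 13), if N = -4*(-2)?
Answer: -7194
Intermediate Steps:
N = 8
t(x) = 3 - 4*x² (t(x) = 3 - (x + x)*(x + x) = 3 - 2*x*2*x = 3 - 4*x²)
l(w, d) = 3 - 4*(8 + d)²*(d + w)² (l(w, d) = 3 - 4*(d + 8)²*(w + d)² = 3 - 4*(8 + d)²*(d + w)²)
(2*l(-5, -5))*(14 - 13) = (2*(3 - 4*((-5)² + 8*(-5) + 8*(-5) - 5*(-5))²))*(14 - 13) = (2*(3 - 4*(25 - 40 - 40 + 25)²))*1 = (2*(3 - 4*(-30)²))*1 = (2*(3 - 4*900))*1 = (2*(3 - 3600))*1 = (2*(-3597))*1 = -7194*1 = -7194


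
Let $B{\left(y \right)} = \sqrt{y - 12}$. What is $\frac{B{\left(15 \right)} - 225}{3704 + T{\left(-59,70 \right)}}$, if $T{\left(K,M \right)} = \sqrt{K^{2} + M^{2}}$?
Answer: $- \frac{166680}{2742247} - \frac{17 \sqrt{87}}{13711235} + \frac{765 \sqrt{29}}{2742247} + \frac{3704 \sqrt{3}}{13711235} \approx -0.058824$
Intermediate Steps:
$B{\left(y \right)} = \sqrt{-12 + y}$
$\frac{B{\left(15 \right)} - 225}{3704 + T{\left(-59,70 \right)}} = \frac{\sqrt{-12 + 15} - 225}{3704 + \sqrt{\left(-59\right)^{2} + 70^{2}}} = \frac{\sqrt{3} - 225}{3704 + \sqrt{3481 + 4900}} = \frac{-225 + \sqrt{3}}{3704 + \sqrt{8381}} = \frac{-225 + \sqrt{3}}{3704 + 17 \sqrt{29}}$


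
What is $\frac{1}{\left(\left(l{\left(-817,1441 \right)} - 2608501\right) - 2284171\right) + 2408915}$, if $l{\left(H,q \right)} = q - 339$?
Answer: $- \frac{1}{2482655} \approx -4.0279 \cdot 10^{-7}$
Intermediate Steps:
$l{\left(H,q \right)} = -339 + q$ ($l{\left(H,q \right)} = q - 339 = -339 + q$)
$\frac{1}{\left(\left(l{\left(-817,1441 \right)} - 2608501\right) - 2284171\right) + 2408915} = \frac{1}{\left(\left(\left(-339 + 1441\right) - 2608501\right) - 2284171\right) + 2408915} = \frac{1}{\left(\left(1102 - 2608501\right) - 2284171\right) + 2408915} = \frac{1}{\left(-2607399 - 2284171\right) + 2408915} = \frac{1}{-4891570 + 2408915} = \frac{1}{-2482655} = - \frac{1}{2482655}$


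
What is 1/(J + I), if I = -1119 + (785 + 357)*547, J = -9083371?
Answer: -1/8459816 ≈ -1.1821e-7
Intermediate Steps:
I = 623555 (I = -1119 + 1142*547 = -1119 + 624674 = 623555)
1/(J + I) = 1/(-9083371 + 623555) = 1/(-8459816) = -1/8459816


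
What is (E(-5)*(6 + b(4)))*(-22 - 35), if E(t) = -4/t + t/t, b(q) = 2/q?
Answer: -6669/10 ≈ -666.90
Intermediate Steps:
E(t) = 1 - 4/t (E(t) = -4/t + 1 = 1 - 4/t)
(E(-5)*(6 + b(4)))*(-22 - 35) = (((-4 - 5)/(-5))*(6 + 2/4))*(-22 - 35) = ((-⅕*(-9))*(6 + 2*(¼)))*(-57) = (9*(6 + ½)/5)*(-57) = ((9/5)*(13/2))*(-57) = (117/10)*(-57) = -6669/10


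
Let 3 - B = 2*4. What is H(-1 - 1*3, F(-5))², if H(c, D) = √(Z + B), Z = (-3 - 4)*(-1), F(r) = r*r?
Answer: 2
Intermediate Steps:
F(r) = r²
B = -5 (B = 3 - 2*4 = 3 - 1*8 = 3 - 8 = -5)
Z = 7 (Z = -7*(-1) = 7)
H(c, D) = √2 (H(c, D) = √(7 - 5) = √2)
H(-1 - 1*3, F(-5))² = (√2)² = 2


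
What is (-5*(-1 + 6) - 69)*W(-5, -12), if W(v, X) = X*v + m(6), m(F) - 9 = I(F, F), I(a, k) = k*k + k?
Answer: -10434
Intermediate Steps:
I(a, k) = k + k**2 (I(a, k) = k**2 + k = k + k**2)
m(F) = 9 + F*(1 + F)
W(v, X) = 51 + X*v (W(v, X) = X*v + (9 + 6*(1 + 6)) = X*v + (9 + 6*7) = X*v + (9 + 42) = X*v + 51 = 51 + X*v)
(-5*(-1 + 6) - 69)*W(-5, -12) = (-5*(-1 + 6) - 69)*(51 - 12*(-5)) = (-5*5 - 69)*(51 + 60) = (-25 - 69)*111 = -94*111 = -10434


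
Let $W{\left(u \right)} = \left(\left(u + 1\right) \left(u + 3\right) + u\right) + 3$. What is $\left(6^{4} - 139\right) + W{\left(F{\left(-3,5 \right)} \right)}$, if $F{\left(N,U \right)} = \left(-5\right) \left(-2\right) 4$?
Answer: $2963$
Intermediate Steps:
$F{\left(N,U \right)} = 40$ ($F{\left(N,U \right)} = 10 \cdot 4 = 40$)
$W{\left(u \right)} = 3 + u + \left(1 + u\right) \left(3 + u\right)$ ($W{\left(u \right)} = \left(\left(1 + u\right) \left(3 + u\right) + u\right) + 3 = \left(u + \left(1 + u\right) \left(3 + u\right)\right) + 3 = 3 + u + \left(1 + u\right) \left(3 + u\right)$)
$\left(6^{4} - 139\right) + W{\left(F{\left(-3,5 \right)} \right)} = \left(6^{4} - 139\right) + \left(6 + 40^{2} + 5 \cdot 40\right) = \left(1296 - 139\right) + \left(6 + 1600 + 200\right) = 1157 + 1806 = 2963$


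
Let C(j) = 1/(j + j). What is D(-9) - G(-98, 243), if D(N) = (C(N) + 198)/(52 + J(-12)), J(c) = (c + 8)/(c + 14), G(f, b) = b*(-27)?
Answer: 5908463/900 ≈ 6565.0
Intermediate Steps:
G(f, b) = -27*b
J(c) = (8 + c)/(14 + c)
C(j) = 1/(2*j)
D(N) = 99/25 + 1/(100*N) (D(N) = (1/(2*N) + 198)/(52 + (8 - 12)/(14 - 12)) = (198 + 1/(2*N))/(52 - 4/2) = (198 + 1/(2*N))/(52 + (½)*(-4)) = (198 + 1/(2*N))/(52 - 2) = (198 + 1/(2*N))/50 = (198 + 1/(2*N))*(1/50) = 99/25 + 1/(100*N))
D(-9) - G(-98, 243) = (1/100)*(1 + 396*(-9))/(-9) - (-27)*243 = (1/100)*(-⅑)*(1 - 3564) - 1*(-6561) = (1/100)*(-⅑)*(-3563) + 6561 = 3563/900 + 6561 = 5908463/900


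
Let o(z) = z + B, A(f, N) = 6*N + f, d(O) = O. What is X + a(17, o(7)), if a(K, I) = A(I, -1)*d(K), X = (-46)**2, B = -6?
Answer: 2031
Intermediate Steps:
X = 2116
A(f, N) = f + 6*N
o(z) = -6 + z (o(z) = z - 6 = -6 + z)
a(K, I) = K*(-6 + I) (a(K, I) = (I + 6*(-1))*K = (I - 6)*K = (-6 + I)*K = K*(-6 + I))
X + a(17, o(7)) = 2116 + 17*(-6 + (-6 + 7)) = 2116 + 17*(-6 + 1) = 2116 + 17*(-5) = 2116 - 85 = 2031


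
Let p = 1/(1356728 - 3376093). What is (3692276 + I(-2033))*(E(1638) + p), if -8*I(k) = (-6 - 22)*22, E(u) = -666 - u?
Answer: -17179104193799233/2019365 ≈ -8.5072e+9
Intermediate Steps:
p = -1/2019365 (p = 1/(-2019365) = -1/2019365 ≈ -4.9521e-7)
I(k) = 77 (I(k) = -(-6 - 22)*22/8 = -(-7)*22/2 = -⅛*(-616) = 77)
(3692276 + I(-2033))*(E(1638) + p) = (3692276 + 77)*((-666 - 1*1638) - 1/2019365) = 3692353*((-666 - 1638) - 1/2019365) = 3692353*(-2304 - 1/2019365) = 3692353*(-4652616961/2019365) = -17179104193799233/2019365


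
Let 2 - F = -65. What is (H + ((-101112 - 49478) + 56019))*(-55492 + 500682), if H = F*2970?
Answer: 46486294610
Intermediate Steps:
F = 67 (F = 2 - 1*(-65) = 2 + 65 = 67)
H = 198990 (H = 67*2970 = 198990)
(H + ((-101112 - 49478) + 56019))*(-55492 + 500682) = (198990 + ((-101112 - 49478) + 56019))*(-55492 + 500682) = (198990 + (-150590 + 56019))*445190 = (198990 - 94571)*445190 = 104419*445190 = 46486294610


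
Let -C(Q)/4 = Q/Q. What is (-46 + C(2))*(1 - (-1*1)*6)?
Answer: -350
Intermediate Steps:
C(Q) = -4 (C(Q) = -4*Q/Q = -4*1 = -4)
(-46 + C(2))*(1 - (-1*1)*6) = (-46 - 4)*(1 - (-1*1)*6) = -50*(1 - (-1)*6) = -50*(1 - 1*(-6)) = -50*(1 + 6) = -50*7 = -350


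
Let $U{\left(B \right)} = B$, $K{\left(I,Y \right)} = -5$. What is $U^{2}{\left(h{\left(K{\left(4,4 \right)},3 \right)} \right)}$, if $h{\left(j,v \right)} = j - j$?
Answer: $0$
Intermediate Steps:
$h{\left(j,v \right)} = 0$
$U^{2}{\left(h{\left(K{\left(4,4 \right)},3 \right)} \right)} = 0^{2} = 0$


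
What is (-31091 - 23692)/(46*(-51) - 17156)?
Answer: 54783/19502 ≈ 2.8091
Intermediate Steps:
(-31091 - 23692)/(46*(-51) - 17156) = -54783/(-2346 - 17156) = -54783/(-19502) = -54783*(-1/19502) = 54783/19502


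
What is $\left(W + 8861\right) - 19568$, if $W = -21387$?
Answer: $-32094$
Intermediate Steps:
$\left(W + 8861\right) - 19568 = \left(-21387 + 8861\right) - 19568 = -12526 - 19568 = -32094$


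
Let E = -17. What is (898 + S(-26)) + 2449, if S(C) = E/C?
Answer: 87039/26 ≈ 3347.7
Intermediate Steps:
S(C) = -17/C
(898 + S(-26)) + 2449 = (898 - 17/(-26)) + 2449 = (898 - 17*(-1/26)) + 2449 = (898 + 17/26) + 2449 = 23365/26 + 2449 = 87039/26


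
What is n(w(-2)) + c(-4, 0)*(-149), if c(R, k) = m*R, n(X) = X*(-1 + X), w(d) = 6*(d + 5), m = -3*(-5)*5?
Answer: 45006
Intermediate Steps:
m = 75 (m = 15*5 = 75)
w(d) = 30 + 6*d (w(d) = 6*(5 + d) = 30 + 6*d)
c(R, k) = 75*R
n(w(-2)) + c(-4, 0)*(-149) = (30 + 6*(-2))*(-1 + (30 + 6*(-2))) + (75*(-4))*(-149) = (30 - 12)*(-1 + (30 - 12)) - 300*(-149) = 18*(-1 + 18) + 44700 = 18*17 + 44700 = 306 + 44700 = 45006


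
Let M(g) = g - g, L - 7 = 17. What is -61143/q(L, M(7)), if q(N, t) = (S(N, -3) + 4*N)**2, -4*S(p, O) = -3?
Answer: -326096/49923 ≈ -6.5320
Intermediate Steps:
L = 24 (L = 7 + 17 = 24)
S(p, O) = 3/4 (S(p, O) = -1/4*(-3) = 3/4)
M(g) = 0
q(N, t) = (3/4 + 4*N)**2
-61143/q(L, M(7)) = -61143*16/(3 + 16*24)**2 = -61143*16/(3 + 384)**2 = -61143/((1/16)*387**2) = -61143/((1/16)*149769) = -61143/149769/16 = -61143*16/149769 = -326096/49923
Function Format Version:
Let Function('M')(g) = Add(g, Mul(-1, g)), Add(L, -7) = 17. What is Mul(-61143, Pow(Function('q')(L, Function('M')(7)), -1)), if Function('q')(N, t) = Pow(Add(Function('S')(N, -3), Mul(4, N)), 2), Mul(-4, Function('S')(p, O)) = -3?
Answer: Rational(-326096, 49923) ≈ -6.5320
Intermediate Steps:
L = 24 (L = Add(7, 17) = 24)
Function('S')(p, O) = Rational(3, 4) (Function('S')(p, O) = Mul(Rational(-1, 4), -3) = Rational(3, 4))
Function('M')(g) = 0
Function('q')(N, t) = Pow(Add(Rational(3, 4), Mul(4, N)), 2)
Mul(-61143, Pow(Function('q')(L, Function('M')(7)), -1)) = Mul(-61143, Pow(Mul(Rational(1, 16), Pow(Add(3, Mul(16, 24)), 2)), -1)) = Mul(-61143, Pow(Mul(Rational(1, 16), Pow(Add(3, 384), 2)), -1)) = Mul(-61143, Pow(Mul(Rational(1, 16), Pow(387, 2)), -1)) = Mul(-61143, Pow(Mul(Rational(1, 16), 149769), -1)) = Mul(-61143, Pow(Rational(149769, 16), -1)) = Mul(-61143, Rational(16, 149769)) = Rational(-326096, 49923)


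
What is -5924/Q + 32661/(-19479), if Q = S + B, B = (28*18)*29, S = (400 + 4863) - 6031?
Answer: -47306927/22478766 ≈ -2.1045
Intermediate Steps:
S = -768 (S = 5263 - 6031 = -768)
B = 14616 (B = 504*29 = 14616)
Q = 13848 (Q = -768 + 14616 = 13848)
-5924/Q + 32661/(-19479) = -5924/13848 + 32661/(-19479) = -5924*1/13848 + 32661*(-1/19479) = -1481/3462 - 10887/6493 = -47306927/22478766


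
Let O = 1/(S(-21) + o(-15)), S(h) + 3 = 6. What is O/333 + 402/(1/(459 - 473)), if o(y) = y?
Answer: -22489489/3996 ≈ -5628.0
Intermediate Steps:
S(h) = 3 (S(h) = -3 + 6 = 3)
O = -1/12 (O = 1/(3 - 15) = 1/(-12) = -1/12 ≈ -0.083333)
O/333 + 402/(1/(459 - 473)) = -1/12/333 + 402/(1/(459 - 473)) = -1/12*1/333 + 402/(1/(-14)) = -1/3996 + 402/(-1/14) = -1/3996 + 402*(-14) = -1/3996 - 5628 = -22489489/3996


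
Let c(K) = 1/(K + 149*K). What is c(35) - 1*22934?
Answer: -120403499/5250 ≈ -22934.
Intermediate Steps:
c(K) = 1/(150*K)
c(35) - 1*22934 = (1/150)/35 - 1*22934 = (1/150)*(1/35) - 22934 = 1/5250 - 22934 = -120403499/5250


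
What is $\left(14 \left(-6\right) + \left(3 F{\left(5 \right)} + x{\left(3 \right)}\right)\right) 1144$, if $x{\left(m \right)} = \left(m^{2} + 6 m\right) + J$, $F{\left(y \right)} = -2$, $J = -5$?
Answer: $-77792$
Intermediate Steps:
$x{\left(m \right)} = -5 + m^{2} + 6 m$ ($x{\left(m \right)} = \left(m^{2} + 6 m\right) - 5 = -5 + m^{2} + 6 m$)
$\left(14 \left(-6\right) + \left(3 F{\left(5 \right)} + x{\left(3 \right)}\right)\right) 1144 = \left(14 \left(-6\right) + \left(3 \left(-2\right) + \left(-5 + 3^{2} + 6 \cdot 3\right)\right)\right) 1144 = \left(-84 + \left(-6 + \left(-5 + 9 + 18\right)\right)\right) 1144 = \left(-84 + \left(-6 + 22\right)\right) 1144 = \left(-84 + 16\right) 1144 = \left(-68\right) 1144 = -77792$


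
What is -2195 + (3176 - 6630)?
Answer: -5649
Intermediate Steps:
-2195 + (3176 - 6630) = -2195 - 3454 = -5649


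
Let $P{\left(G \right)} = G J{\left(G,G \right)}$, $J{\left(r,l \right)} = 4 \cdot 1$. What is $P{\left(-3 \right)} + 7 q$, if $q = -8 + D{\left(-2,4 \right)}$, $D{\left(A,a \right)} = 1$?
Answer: $-61$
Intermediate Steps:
$J{\left(r,l \right)} = 4$
$q = -7$ ($q = -8 + 1 = -7$)
$P{\left(G \right)} = 4 G$ ($P{\left(G \right)} = G 4 = 4 G$)
$P{\left(-3 \right)} + 7 q = 4 \left(-3\right) + 7 \left(-7\right) = -12 - 49 = -61$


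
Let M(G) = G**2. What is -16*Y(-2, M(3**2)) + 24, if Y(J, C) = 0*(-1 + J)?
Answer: 24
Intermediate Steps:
Y(J, C) = 0
-16*Y(-2, M(3**2)) + 24 = -16*0 + 24 = 0 + 24 = 24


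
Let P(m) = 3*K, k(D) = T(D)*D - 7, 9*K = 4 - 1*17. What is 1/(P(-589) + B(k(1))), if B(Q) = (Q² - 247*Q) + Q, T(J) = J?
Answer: 3/4523 ≈ 0.00066328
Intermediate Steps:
K = -13/9 (K = (4 - 1*17)/9 = (4 - 17)/9 = (⅑)*(-13) = -13/9 ≈ -1.4444)
k(D) = -7 + D² (k(D) = D*D - 7 = D² - 7 = -7 + D²)
P(m) = -13/3 (P(m) = 3*(-13/9) = -13/3)
B(Q) = Q² - 246*Q
1/(P(-589) + B(k(1))) = 1/(-13/3 + (-7 + 1²)*(-246 + (-7 + 1²))) = 1/(-13/3 + (-7 + 1)*(-246 + (-7 + 1))) = 1/(-13/3 - 6*(-246 - 6)) = 1/(-13/3 - 6*(-252)) = 1/(-13/3 + 1512) = 1/(4523/3) = 3/4523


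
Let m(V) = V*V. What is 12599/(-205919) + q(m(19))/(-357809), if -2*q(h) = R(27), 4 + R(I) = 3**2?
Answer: -9015041587/147359342942 ≈ -0.061177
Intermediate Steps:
m(V) = V**2
R(I) = 5 (R(I) = -4 + 3**2 = -4 + 9 = 5)
q(h) = -5/2 (q(h) = -1/2*5 = -5/2)
12599/(-205919) + q(m(19))/(-357809) = 12599/(-205919) - 5/2/(-357809) = 12599*(-1/205919) - 5/2*(-1/357809) = -12599/205919 + 5/715618 = -9015041587/147359342942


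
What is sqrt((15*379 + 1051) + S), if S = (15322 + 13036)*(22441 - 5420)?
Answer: sqrt(482688254) ≈ 21970.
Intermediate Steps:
S = 482681518 (S = 28358*17021 = 482681518)
sqrt((15*379 + 1051) + S) = sqrt((15*379 + 1051) + 482681518) = sqrt((5685 + 1051) + 482681518) = sqrt(6736 + 482681518) = sqrt(482688254)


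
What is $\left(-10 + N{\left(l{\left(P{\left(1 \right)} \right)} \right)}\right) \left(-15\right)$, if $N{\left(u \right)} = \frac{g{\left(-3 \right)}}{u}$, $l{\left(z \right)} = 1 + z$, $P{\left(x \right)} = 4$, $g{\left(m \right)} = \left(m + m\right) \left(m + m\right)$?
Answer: $42$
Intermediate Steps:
$g{\left(m \right)} = 4 m^{2}$ ($g{\left(m \right)} = 2 m 2 m = 4 m^{2}$)
$N{\left(u \right)} = \frac{36}{u}$ ($N{\left(u \right)} = \frac{4 \left(-3\right)^{2}}{u} = \frac{4 \cdot 9}{u} = \frac{36}{u}$)
$\left(-10 + N{\left(l{\left(P{\left(1 \right)} \right)} \right)}\right) \left(-15\right) = \left(-10 + \frac{36}{1 + 4}\right) \left(-15\right) = \left(-10 + \frac{36}{5}\right) \left(-15\right) = \left(- \frac{14}{5}\right) \left(-15\right) = 42$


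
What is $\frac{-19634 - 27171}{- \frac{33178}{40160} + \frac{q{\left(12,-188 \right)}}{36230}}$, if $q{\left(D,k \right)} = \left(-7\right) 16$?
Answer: $\frac{3405056261200}{60326843} \approx 56443.0$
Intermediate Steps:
$q{\left(D,k \right)} = -112$
$\frac{-19634 - 27171}{- \frac{33178}{40160} + \frac{q{\left(12,-188 \right)}}{36230}} = \frac{-19634 - 27171}{- \frac{33178}{40160} - \frac{112}{36230}} = \frac{-19634 - 27171}{\left(-33178\right) \frac{1}{40160} - \frac{56}{18115}} = - \frac{46805}{- \frac{16589}{20080} - \frac{56}{18115}} = - \frac{46805}{- \frac{60326843}{72749840}} = \left(-46805\right) \left(- \frac{72749840}{60326843}\right) = \frac{3405056261200}{60326843}$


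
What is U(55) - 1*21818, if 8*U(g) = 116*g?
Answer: -42041/2 ≈ -21021.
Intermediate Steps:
U(g) = 29*g/2 (U(g) = (116*g)/8 = 29*g/2)
U(55) - 1*21818 = (29/2)*55 - 1*21818 = 1595/2 - 21818 = -42041/2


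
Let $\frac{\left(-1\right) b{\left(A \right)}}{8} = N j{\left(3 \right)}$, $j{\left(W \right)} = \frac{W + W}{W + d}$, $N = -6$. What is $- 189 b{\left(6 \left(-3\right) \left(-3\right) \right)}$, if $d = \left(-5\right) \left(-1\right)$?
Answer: $-6804$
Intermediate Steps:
$d = 5$
$j{\left(W \right)} = \frac{2 W}{5 + W}$ ($j{\left(W \right)} = \frac{W + W}{W + 5} = \frac{2 W}{5 + W}$)
$b{\left(A \right)} = 36$ ($b{\left(A \right)} = - 8 \left(- 6 \cdot 2 \cdot 3 \frac{1}{5 + 3}\right) = - 8 \left(- 6 \cdot 2 \cdot 3 \cdot \frac{1}{8}\right) = - 8 \left(\left(-6\right) \frac{3}{4}\right) = \left(-8\right) \left(- \frac{9}{2}\right) = 36$)
$- 189 b{\left(6 \left(-3\right) \left(-3\right) \right)} = \left(-189\right) 36 = -6804$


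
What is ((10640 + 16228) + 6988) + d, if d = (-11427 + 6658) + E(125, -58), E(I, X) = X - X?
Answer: 29087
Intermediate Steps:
E(I, X) = 0
d = -4769 (d = (-11427 + 6658) + 0 = -4769 + 0 = -4769)
((10640 + 16228) + 6988) + d = ((10640 + 16228) + 6988) - 4769 = (26868 + 6988) - 4769 = 33856 - 4769 = 29087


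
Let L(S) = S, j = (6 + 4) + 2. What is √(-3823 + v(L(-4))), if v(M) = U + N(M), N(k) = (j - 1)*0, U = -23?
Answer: I*√3846 ≈ 62.016*I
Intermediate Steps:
j = 12 (j = 10 + 2 = 12)
N(k) = 0 (N(k) = (12 - 1)*0 = 11*0 = 0)
v(M) = -23 (v(M) = -23 + 0 = -23)
√(-3823 + v(L(-4))) = √(-3823 - 23) = √(-3846) = I*√3846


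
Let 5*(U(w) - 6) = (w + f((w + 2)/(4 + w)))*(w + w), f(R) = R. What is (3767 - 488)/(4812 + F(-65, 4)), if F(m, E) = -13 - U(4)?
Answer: 16395/23927 ≈ 0.68521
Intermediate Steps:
U(w) = 6 + 2*w*(w + (2 + w)/(4 + w))/5 (U(w) = 6 + ((w + (w + 2)/(4 + w))*(w + w))/5 = 6 + ((w + (2 + w)/(4 + w))*(2*w))/5 = 6 + (2*w*(w + (2 + w)/(4 + w)))/5 = 6 + 2*w*(w + (2 + w)/(4 + w))/5)
F(m, E) = -133/5 (F(m, E) = -13 - 2*(60 + 4³ + 5*4² + 17*4)/(5*(4 + 4)) = -13 - 2*(60 + 64 + 5*16 + 68)/(5*8) = -13 - 2*(60 + 64 + 80 + 68)/(5*8) = -13 - 2*272/(5*8) = -13 - 1*68/5 = -13 - 68/5 = -133/5)
(3767 - 488)/(4812 + F(-65, 4)) = (3767 - 488)/(4812 - 133/5) = 3279/(23927/5) = 3279*(5/23927) = 16395/23927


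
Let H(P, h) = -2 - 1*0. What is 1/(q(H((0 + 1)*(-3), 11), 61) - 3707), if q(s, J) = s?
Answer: -1/3709 ≈ -0.00026961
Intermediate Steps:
H(P, h) = -2 (H(P, h) = -2 + 0 = -2)
1/(q(H((0 + 1)*(-3), 11), 61) - 3707) = 1/(-2 - 3707) = 1/(-3709) = -1/3709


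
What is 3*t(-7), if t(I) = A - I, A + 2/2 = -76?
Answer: -210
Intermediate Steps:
A = -77 (A = -1 - 76 = -77)
t(I) = -77 - I
3*t(-7) = 3*(-77 - 1*(-7)) = 3*(-77 + 7) = 3*(-70) = -210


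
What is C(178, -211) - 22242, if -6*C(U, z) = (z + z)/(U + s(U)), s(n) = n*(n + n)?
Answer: -4240170185/190638 ≈ -22242.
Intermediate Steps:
s(n) = 2*n**2 (s(n) = n*(2*n) = 2*n**2)
C(U, z) = -z/(3*(U + 2*U**2)) (C(U, z) = -(z + z)/(6*(U + 2*U**2)) = -2*z/(6*(U + 2*U**2)) = -z/(3*(U + 2*U**2)))
C(178, -211) - 22242 = -1/3*(-211)/(178*(1 + 2*178)) - 22242 = -1/3*(-211)*1/178/(1 + 356) - 22242 = -1/3*(-211)*1/178/357 - 22242 = -1/3*(-211)*1/178*1/357 - 22242 = 211/190638 - 22242 = -4240170185/190638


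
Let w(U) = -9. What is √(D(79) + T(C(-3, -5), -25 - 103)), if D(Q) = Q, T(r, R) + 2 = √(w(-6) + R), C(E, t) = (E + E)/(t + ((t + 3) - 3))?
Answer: √(77 + I*√137) ≈ 8.8001 + 0.66503*I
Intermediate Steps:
C(E, t) = E/t (C(E, t) = (2*E)/(t + ((3 + t) - 3)) = (2*E)/(t + t) = (2*E)/((2*t)) = (2*E)*(1/(2*t)) = E/t)
T(r, R) = -2 + √(-9 + R)
√(D(79) + T(C(-3, -5), -25 - 103)) = √(79 + (-2 + √(-9 + (-25 - 103)))) = √(79 + (-2 + √(-9 - 128))) = √(79 + (-2 + √(-137))) = √(79 + (-2 + I*√137)) = √(77 + I*√137)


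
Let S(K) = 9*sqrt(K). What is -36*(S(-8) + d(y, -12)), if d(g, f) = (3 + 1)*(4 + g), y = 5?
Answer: -1296 - 648*I*sqrt(2) ≈ -1296.0 - 916.41*I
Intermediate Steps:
d(g, f) = 16 + 4*g (d(g, f) = 4*(4 + g) = 16 + 4*g)
-36*(S(-8) + d(y, -12)) = -36*(9*sqrt(-8) + (16 + 4*5)) = -36*(9*(2*I*sqrt(2)) + (16 + 20)) = -36*(18*I*sqrt(2) + 36) = -36*(36 + 18*I*sqrt(2)) = -1296 - 648*I*sqrt(2)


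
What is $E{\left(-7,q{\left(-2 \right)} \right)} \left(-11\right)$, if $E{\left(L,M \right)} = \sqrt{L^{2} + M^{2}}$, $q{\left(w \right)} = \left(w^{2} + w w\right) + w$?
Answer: $- 11 \sqrt{85} \approx -101.42$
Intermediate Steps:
$q{\left(w \right)} = w + 2 w^{2}$ ($q{\left(w \right)} = \left(w^{2} + w^{2}\right) + w = 2 w^{2} + w = w + 2 w^{2}$)
$E{\left(-7,q{\left(-2 \right)} \right)} \left(-11\right) = \sqrt{\left(-7\right)^{2} + \left(- 2 \left(1 + 2 \left(-2\right)\right)\right)^{2}} \left(-11\right) = \sqrt{49 + \left(- 2 \left(1 - 4\right)\right)^{2}} \left(-11\right) = \sqrt{49 + \left(\left(-2\right) \left(-3\right)\right)^{2}} \left(-11\right) = \sqrt{49 + 6^{2}} \left(-11\right) = \sqrt{49 + 36} \left(-11\right) = \sqrt{85} \left(-11\right) = - 11 \sqrt{85}$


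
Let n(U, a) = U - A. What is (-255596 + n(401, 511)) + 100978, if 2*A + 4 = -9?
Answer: -308421/2 ≈ -1.5421e+5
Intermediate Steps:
A = -13/2 (A = -2 + (½)*(-9) = -2 - 9/2 = -13/2 ≈ -6.5000)
n(U, a) = 13/2 + U (n(U, a) = U - 1*(-13/2) = U + 13/2 = 13/2 + U)
(-255596 + n(401, 511)) + 100978 = (-255596 + (13/2 + 401)) + 100978 = (-255596 + 815/2) + 100978 = -510377/2 + 100978 = -308421/2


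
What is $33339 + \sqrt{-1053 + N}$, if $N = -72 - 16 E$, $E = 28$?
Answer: $33339 + 11 i \sqrt{13} \approx 33339.0 + 39.661 i$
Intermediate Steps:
$N = -520$ ($N = -72 - 448 = -520$)
$33339 + \sqrt{-1053 + N} = 33339 + \sqrt{-1053 - 520} = 33339 + \sqrt{-1573} = 33339 + 11 i \sqrt{13}$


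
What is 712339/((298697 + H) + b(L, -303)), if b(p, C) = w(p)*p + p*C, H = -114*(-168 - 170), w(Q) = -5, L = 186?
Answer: 712339/279941 ≈ 2.5446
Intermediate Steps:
H = 38532 (H = -114*(-338) = -1*(-38532) = 38532)
b(p, C) = -5*p + C*p (b(p, C) = -5*p + p*C = -5*p + C*p)
712339/((298697 + H) + b(L, -303)) = 712339/((298697 + 38532) + 186*(-5 - 303)) = 712339/(337229 + 186*(-308)) = 712339/(337229 - 57288) = 712339/279941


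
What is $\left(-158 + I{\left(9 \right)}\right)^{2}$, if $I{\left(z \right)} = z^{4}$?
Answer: $40998409$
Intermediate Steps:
$\left(-158 + I{\left(9 \right)}\right)^{2} = \left(-158 + 9^{4}\right)^{2} = \left(-158 + 6561\right)^{2} = 6403^{2} = 40998409$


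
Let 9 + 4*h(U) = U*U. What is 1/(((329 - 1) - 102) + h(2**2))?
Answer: 4/911 ≈ 0.0043908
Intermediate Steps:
h(U) = -9/4 + U**2/4 (h(U) = -9/4 + (U*U)/4 = -9/4 + U**2/4)
1/(((329 - 1) - 102) + h(2**2)) = 1/(((329 - 1) - 102) + (-9/4 + (2**2)**2/4)) = 1/((328 - 102) + (-9/4 + (1/4)*4**2)) = 1/(226 + (-9/4 + (1/4)*16)) = 1/(226 + (-9/4 + 4)) = 1/(226 + 7/4) = 1/(911/4) = 4/911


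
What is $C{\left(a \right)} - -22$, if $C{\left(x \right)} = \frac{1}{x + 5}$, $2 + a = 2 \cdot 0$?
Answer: $\frac{67}{3} \approx 22.333$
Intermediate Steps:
$a = -2$ ($a = -2 + 2 \cdot 0 = -2 + 0 = -2$)
$C{\left(x \right)} = \frac{1}{5 + x}$
$C{\left(a \right)} - -22 = \frac{1}{5 - 2} - -22 = \frac{1}{3} + 22 = \frac{67}{3}$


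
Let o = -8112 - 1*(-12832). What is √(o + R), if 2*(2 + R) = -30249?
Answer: I*√41626/2 ≈ 102.01*I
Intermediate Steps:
R = -30253/2 (R = -2 + (½)*(-30249) = -2 - 30249/2 = -30253/2 ≈ -15127.)
o = 4720 (o = -8112 + 12832 = 4720)
√(o + R) = √(4720 - 30253/2) = √(-20813/2) = I*√41626/2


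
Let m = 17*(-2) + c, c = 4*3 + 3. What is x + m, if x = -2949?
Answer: -2968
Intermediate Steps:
c = 15 (c = 12 + 3 = 15)
m = -19 (m = 17*(-2) + 15 = -34 + 15 = -19)
x + m = -2949 - 19 = -2968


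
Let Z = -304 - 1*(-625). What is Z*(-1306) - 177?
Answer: -419403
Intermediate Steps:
Z = 321 (Z = -304 + 625 = 321)
Z*(-1306) - 177 = 321*(-1306) - 177 = -419226 - 177 = -419403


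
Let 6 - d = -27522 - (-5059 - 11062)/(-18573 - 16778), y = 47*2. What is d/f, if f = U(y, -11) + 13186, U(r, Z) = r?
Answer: 973158449/469461280 ≈ 2.0729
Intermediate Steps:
y = 94
f = 13280 (f = 94 + 13186 = 13280)
d = 973158449/35351 (d = 6 - (-27522 - (-5059 - 11062)/(-18573 - 16778)) = 6 - (-27522 - (-16121)/(-35351)) = 6 - (-27522 - (-16121)*(-1)/35351) = 6 - (-27522 - 1*16121/35351) = 6 - (-27522 - 16121/35351) = 6 - 1*(-972946343/35351) = 6 + 972946343/35351 = 973158449/35351 ≈ 27528.)
d/f = (973158449/35351)/13280 = (973158449/35351)*(1/13280) = 973158449/469461280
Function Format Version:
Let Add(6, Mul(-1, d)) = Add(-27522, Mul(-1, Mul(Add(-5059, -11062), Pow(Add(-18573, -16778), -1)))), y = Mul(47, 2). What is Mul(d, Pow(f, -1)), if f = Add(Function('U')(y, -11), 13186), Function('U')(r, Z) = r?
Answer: Rational(973158449, 469461280) ≈ 2.0729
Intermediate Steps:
y = 94
f = 13280 (f = Add(94, 13186) = 13280)
d = Rational(973158449, 35351) (d = Add(6, Mul(-1, Add(-27522, Mul(-1, Mul(Add(-5059, -11062), Pow(Add(-18573, -16778), -1)))))) = Add(6, Mul(-1, Add(-27522, Mul(-1, Mul(-16121, Pow(-35351, -1)))))) = Add(6, Mul(-1, Add(-27522, Mul(-1, Mul(-16121, Rational(-1, 35351)))))) = Add(6, Mul(-1, Add(-27522, Mul(-1, Rational(16121, 35351))))) = Add(6, Mul(-1, Add(-27522, Rational(-16121, 35351)))) = Add(6, Mul(-1, Rational(-972946343, 35351))) = Add(6, Rational(972946343, 35351)) = Rational(973158449, 35351) ≈ 27528.)
Mul(d, Pow(f, -1)) = Mul(Rational(973158449, 35351), Pow(13280, -1)) = Mul(Rational(973158449, 35351), Rational(1, 13280)) = Rational(973158449, 469461280)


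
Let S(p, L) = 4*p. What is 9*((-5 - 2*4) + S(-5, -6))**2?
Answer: 9801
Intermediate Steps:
9*((-5 - 2*4) + S(-5, -6))**2 = 9*((-5 - 2*4) + 4*(-5))**2 = 9*((-5 - 8) - 20)**2 = 9*(-13 - 20)**2 = 9*(-33)**2 = 9*1089 = 9801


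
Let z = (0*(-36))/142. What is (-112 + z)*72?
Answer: -8064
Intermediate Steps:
z = 0 (z = 0*(1/142) = 0)
(-112 + z)*72 = (-112 + 0)*72 = -112*72 = -8064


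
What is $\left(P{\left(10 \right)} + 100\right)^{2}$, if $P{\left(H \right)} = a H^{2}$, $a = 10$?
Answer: $1210000$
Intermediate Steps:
$P{\left(H \right)} = 10 H^{2}$
$\left(P{\left(10 \right)} + 100\right)^{2} = \left(10 \cdot 10^{2} + 100\right)^{2} = \left(10 \cdot 100 + 100\right)^{2} = \left(1000 + 100\right)^{2} = 1100^{2} = 1210000$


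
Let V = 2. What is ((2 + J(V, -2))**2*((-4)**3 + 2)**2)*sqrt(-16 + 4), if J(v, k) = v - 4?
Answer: 0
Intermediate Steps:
J(v, k) = -4 + v
((2 + J(V, -2))**2*((-4)**3 + 2)**2)*sqrt(-16 + 4) = ((2 + (-4 + 2))**2*((-4)**3 + 2)**2)*sqrt(-16 + 4) = ((2 - 2)**2*(-64 + 2)**2)*sqrt(-12) = (0**2*(-62)**2)*(2*I*sqrt(3)) = (0*3844)*(2*I*sqrt(3)) = 0*(2*I*sqrt(3)) = 0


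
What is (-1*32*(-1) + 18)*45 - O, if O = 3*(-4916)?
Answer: 16998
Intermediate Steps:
O = -14748
(-1*32*(-1) + 18)*45 - O = (-1*32*(-1) + 18)*45 - 1*(-14748) = (-32*(-1) + 18)*45 + 14748 = (32 + 18)*45 + 14748 = 50*45 + 14748 = 2250 + 14748 = 16998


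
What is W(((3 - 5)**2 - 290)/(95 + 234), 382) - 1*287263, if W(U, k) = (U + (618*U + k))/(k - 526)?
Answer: -3402330133/11844 ≈ -2.8726e+5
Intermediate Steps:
W(U, k) = (k + 619*U)/(-526 + k) (W(U, k) = (U + (k + 618*U))/(-526 + k) = (k + 619*U)/(-526 + k))
W(((3 - 5)**2 - 290)/(95 + 234), 382) - 1*287263 = (382 + 619*(((3 - 5)**2 - 290)/(95 + 234)))/(-526 + 382) - 1*287263 = (382 + 619*(((-2)**2 - 290)/329))/(-144) - 287263 = -(382 + 619*((4 - 290)*(1/329)))/144 - 287263 = -(382 + 619*(-286*1/329))/144 - 287263 = -(382 + 619*(-286/329))/144 - 287263 = -(382 - 177034/329)/144 - 287263 = -1/144*(-51356/329) - 287263 = 12839/11844 - 287263 = -3402330133/11844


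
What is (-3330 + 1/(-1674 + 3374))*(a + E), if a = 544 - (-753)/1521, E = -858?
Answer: 899798808053/861900 ≈ 1.0440e+6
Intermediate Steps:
a = 276059/507 (a = 544 - (-753)/1521 = 544 - 1*(-251/507) = 544 + 251/507 = 276059/507 ≈ 544.50)
(-3330 + 1/(-1674 + 3374))*(a + E) = (-3330 + 1/(-1674 + 3374))*(276059/507 - 858) = (-3330 + 1/1700)*(-158947/507) = -5660999/1700*(-158947/507) = 899798808053/861900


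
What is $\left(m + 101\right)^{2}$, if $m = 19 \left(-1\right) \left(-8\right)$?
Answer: $64009$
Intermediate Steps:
$m = 152$ ($m = \left(-19\right) \left(-8\right) = 152$)
$\left(m + 101\right)^{2} = \left(152 + 101\right)^{2} = 253^{2} = 64009$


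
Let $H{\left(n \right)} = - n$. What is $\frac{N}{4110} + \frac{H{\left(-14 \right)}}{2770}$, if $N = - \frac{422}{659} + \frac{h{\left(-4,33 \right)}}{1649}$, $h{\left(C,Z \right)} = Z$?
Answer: $\frac{6066085727}{1237165102770} \approx 0.0049032$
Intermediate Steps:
$N = - \frac{674131}{1086691}$ ($N = - \frac{422}{659} + \frac{33}{1649} = - \frac{674131}{1086691} \approx -0.62035$)
$\frac{N}{4110} + \frac{H{\left(-14 \right)}}{2770} = - \frac{674131}{1086691 \cdot 4110} + \frac{\left(-1\right) \left(-14\right)}{2770} = \left(- \frac{674131}{1086691}\right) \frac{1}{4110} + 14 \cdot \frac{1}{2770} = - \frac{674131}{4466300010} + \frac{7}{1385} = \frac{6066085727}{1237165102770}$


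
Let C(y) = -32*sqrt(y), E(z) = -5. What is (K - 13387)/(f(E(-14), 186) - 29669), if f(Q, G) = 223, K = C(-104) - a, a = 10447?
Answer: 11917/14723 + 32*I*sqrt(26)/14723 ≈ 0.80941 + 0.011083*I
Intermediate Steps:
K = -10447 - 64*I*sqrt(26) (K = -64*I*sqrt(26) - 1*10447 = -64*I*sqrt(26) - 10447 = -10447 - 64*I*sqrt(26) ≈ -10447.0 - 326.34*I)
(K - 13387)/(f(E(-14), 186) - 29669) = ((-10447 - 64*I*sqrt(26)) - 13387)/(223 - 29669) = (-23834 - 64*I*sqrt(26))/(-29446) = (-23834 - 64*I*sqrt(26))*(-1/29446) = 11917/14723 + 32*I*sqrt(26)/14723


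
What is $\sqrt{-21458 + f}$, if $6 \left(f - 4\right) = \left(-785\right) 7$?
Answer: $\frac{i \sqrt{805314}}{6} \approx 149.57 i$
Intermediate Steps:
$f = - \frac{5471}{6}$ ($f = 4 + \frac{\left(-785\right) 7}{6} = 4 + \frac{1}{6} \left(-5495\right) = 4 - \frac{5495}{6} = - \frac{5471}{6} \approx -911.83$)
$\sqrt{-21458 + f} = \sqrt{-21458 - \frac{5471}{6}} = \sqrt{- \frac{134219}{6}} = \frac{i \sqrt{805314}}{6}$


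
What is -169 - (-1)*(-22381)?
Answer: -22550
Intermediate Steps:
-169 - (-1)*(-22381) = -169 - 1*22381 = -169 - 22381 = -22550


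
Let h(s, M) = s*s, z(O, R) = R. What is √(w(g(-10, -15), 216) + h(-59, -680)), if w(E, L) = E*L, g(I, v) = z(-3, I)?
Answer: √1321 ≈ 36.346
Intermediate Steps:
g(I, v) = I
h(s, M) = s²
√(w(g(-10, -15), 216) + h(-59, -680)) = √(-10*216 + (-59)²) = √(-2160 + 3481) = √1321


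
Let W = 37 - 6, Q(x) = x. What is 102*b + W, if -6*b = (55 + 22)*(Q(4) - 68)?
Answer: 83807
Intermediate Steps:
W = 31
b = 2464/3 (b = -(55 + 22)*(4 - 68)/6 = -77*(-64)/6 = -⅙*(-4928) = 2464/3 ≈ 821.33)
102*b + W = 102*(2464/3) + 31 = 83776 + 31 = 83807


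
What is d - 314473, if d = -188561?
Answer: -503034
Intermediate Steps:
d - 314473 = -188561 - 314473 = -503034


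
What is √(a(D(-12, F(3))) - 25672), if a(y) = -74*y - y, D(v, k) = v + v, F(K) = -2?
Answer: 8*I*√373 ≈ 154.51*I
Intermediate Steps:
D(v, k) = 2*v
a(y) = -75*y
√(a(D(-12, F(3))) - 25672) = √(-150*(-12) - 25672) = √(-75*(-24) - 25672) = √(1800 - 25672) = √(-23872) = 8*I*√373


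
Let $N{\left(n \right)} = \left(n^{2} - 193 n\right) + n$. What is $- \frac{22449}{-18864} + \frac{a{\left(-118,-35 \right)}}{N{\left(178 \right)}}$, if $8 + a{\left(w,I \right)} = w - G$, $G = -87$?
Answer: $\frac{4723217}{3917424} \approx 1.2057$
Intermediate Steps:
$a{\left(w,I \right)} = 79 + w$ ($a{\left(w,I \right)} = -8 + \left(w - -87\right) = -8 + \left(w + 87\right) = -8 + \left(87 + w\right) = 79 + w$)
$N{\left(n \right)} = n^{2} - 192 n$
$- \frac{22449}{-18864} + \frac{a{\left(-118,-35 \right)}}{N{\left(178 \right)}} = - \frac{22449}{-18864} + \frac{79 - 118}{178 \left(-192 + 178\right)} = \left(-22449\right) \left(- \frac{1}{18864}\right) - \frac{39}{178 \left(-14\right)} = \frac{7483}{6288} - \frac{39}{-2492} = \frac{7483}{6288} - - \frac{39}{2492} = \frac{7483}{6288} + \frac{39}{2492} = \frac{4723217}{3917424}$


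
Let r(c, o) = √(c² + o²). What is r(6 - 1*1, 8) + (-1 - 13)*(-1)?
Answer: 14 + √89 ≈ 23.434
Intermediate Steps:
r(6 - 1*1, 8) + (-1 - 13)*(-1) = √((6 - 1*1)² + 8²) + (-1 - 13)*(-1) = √((6 - 1)² + 64) - 14*(-1) = √(5² + 64) + 14 = √(25 + 64) + 14 = √89 + 14 = 14 + √89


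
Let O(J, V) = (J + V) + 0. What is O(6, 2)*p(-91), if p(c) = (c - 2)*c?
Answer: 67704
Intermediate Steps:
O(J, V) = J + V
p(c) = c*(-2 + c) (p(c) = (-2 + c)*c = c*(-2 + c))
O(6, 2)*p(-91) = (6 + 2)*(-91*(-2 - 91)) = 8*(-91*(-93)) = 8*8463 = 67704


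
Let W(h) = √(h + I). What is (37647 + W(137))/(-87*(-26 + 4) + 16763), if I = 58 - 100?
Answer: 37647/18677 + √95/18677 ≈ 2.0162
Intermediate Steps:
I = -42
W(h) = √(-42 + h) (W(h) = √(h - 42) = √(-42 + h))
(37647 + W(137))/(-87*(-26 + 4) + 16763) = (37647 + √(-42 + 137))/(-87*(-26 + 4) + 16763) = (37647 + √95)/(-87*(-22) + 16763) = (37647 + √95)/(1914 + 16763) = (37647 + √95)/18677 = (37647 + √95)*(1/18677) = 37647/18677 + √95/18677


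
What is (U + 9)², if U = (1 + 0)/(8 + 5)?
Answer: 13924/169 ≈ 82.391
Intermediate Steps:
U = 1/13 ≈ 0.076923
(U + 9)² = (1/13 + 9)² = (118/13)² = 13924/169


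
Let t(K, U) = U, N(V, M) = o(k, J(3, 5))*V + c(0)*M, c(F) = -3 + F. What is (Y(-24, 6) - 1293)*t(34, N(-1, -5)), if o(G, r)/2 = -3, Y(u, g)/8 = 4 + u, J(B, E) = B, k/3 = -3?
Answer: -30513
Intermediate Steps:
k = -9 (k = 3*(-3) = -9)
Y(u, g) = 32 + 8*u (Y(u, g) = 8*(4 + u) = 32 + 8*u)
o(G, r) = -6 (o(G, r) = 2*(-3) = -6)
N(V, M) = -6*V - 3*M (N(V, M) = -6*V + (-3 + 0)*M = -6*V - 3*M)
(Y(-24, 6) - 1293)*t(34, N(-1, -5)) = ((32 + 8*(-24)) - 1293)*(-6*(-1) - 3*(-5)) = ((32 - 192) - 1293)*(6 + 15) = (-160 - 1293)*21 = -1453*21 = -30513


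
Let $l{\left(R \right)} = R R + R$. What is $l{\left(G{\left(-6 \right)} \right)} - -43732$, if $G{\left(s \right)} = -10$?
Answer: $43822$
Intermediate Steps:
$l{\left(R \right)} = R + R^{2}$ ($l{\left(R \right)} = R^{2} + R = R + R^{2}$)
$l{\left(G{\left(-6 \right)} \right)} - -43732 = - 10 \left(1 - 10\right) - -43732 = \left(-10\right) \left(-9\right) + 43732 = 90 + 43732 = 43822$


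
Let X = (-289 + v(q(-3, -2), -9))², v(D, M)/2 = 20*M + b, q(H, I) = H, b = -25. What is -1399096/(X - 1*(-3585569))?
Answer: -699548/2037085 ≈ -0.34341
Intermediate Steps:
v(D, M) = -50 + 40*M (v(D, M) = 2*(20*M - 25) = 2*(-25 + 20*M) = -50 + 40*M)
X = 488601 (X = (-289 + (-50 + 40*(-9)))² = (-289 + (-50 - 360))² = (-289 - 410)² = (-699)² = 488601)
-1399096/(X - 1*(-3585569)) = -1399096/(488601 - 1*(-3585569)) = -1399096/(488601 + 3585569) = -1399096/4074170 = -1399096*1/4074170 = -699548/2037085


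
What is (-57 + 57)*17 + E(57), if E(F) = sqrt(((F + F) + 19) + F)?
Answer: sqrt(190) ≈ 13.784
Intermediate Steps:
E(F) = sqrt(19 + 3*F) (E(F) = sqrt((2*F + 19) + F) = sqrt((19 + 2*F) + F) = sqrt(19 + 3*F))
(-57 + 57)*17 + E(57) = (-57 + 57)*17 + sqrt(19 + 3*57) = 0*17 + sqrt(19 + 171) = 0 + sqrt(190) = sqrt(190)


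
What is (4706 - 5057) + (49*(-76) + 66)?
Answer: -4009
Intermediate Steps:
(4706 - 5057) + (49*(-76) + 66) = -351 + (-3724 + 66) = -351 - 3658 = -4009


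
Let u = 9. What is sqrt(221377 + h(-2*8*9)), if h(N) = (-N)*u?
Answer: sqrt(222673) ≈ 471.88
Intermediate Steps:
h(N) = -9*N (h(N) = -N*9 = -9*N)
sqrt(221377 + h(-2*8*9)) = sqrt(221377 - 9*(-2*8)*9) = sqrt(221377 - (-144)*9) = sqrt(221377 - 9*(-144)) = sqrt(221377 + 1296) = sqrt(222673)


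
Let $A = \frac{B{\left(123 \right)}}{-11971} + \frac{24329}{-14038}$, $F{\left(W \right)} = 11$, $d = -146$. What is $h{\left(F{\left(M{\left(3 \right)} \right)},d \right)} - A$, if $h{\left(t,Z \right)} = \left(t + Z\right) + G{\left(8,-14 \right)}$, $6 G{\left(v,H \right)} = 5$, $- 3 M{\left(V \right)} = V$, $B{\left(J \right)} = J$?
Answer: $- \frac{33380387023}{252073347} \approx -132.42$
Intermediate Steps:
$M{\left(V \right)} = - \frac{V}{3}$
$G{\left(v,H \right)} = \frac{5}{6}$ ($G{\left(v,H \right)} = \frac{1}{6} \cdot 5 = \frac{5}{6}$)
$h{\left(t,Z \right)} = \frac{5}{6} + Z + t$ ($h{\left(t,Z \right)} = \left(t + Z\right) + \frac{5}{6} = \left(Z + t\right) + \frac{5}{6} = \frac{5}{6} + Z + t$)
$A = - \frac{292969133}{168048898}$ ($A = \frac{123}{-11971} + \frac{24329}{-14038} = 123 \left(- \frac{1}{11971}\right) + 24329 \left(- \frac{1}{14038}\right) = - \frac{123}{11971} - \frac{24329}{14038} = - \frac{292969133}{168048898} \approx -1.7434$)
$h{\left(F{\left(M{\left(3 \right)} \right)},d \right)} - A = \left(\frac{5}{6} - 146 + 11\right) - - \frac{292969133}{168048898} = - \frac{805}{6} + \frac{292969133}{168048898} = - \frac{33380387023}{252073347}$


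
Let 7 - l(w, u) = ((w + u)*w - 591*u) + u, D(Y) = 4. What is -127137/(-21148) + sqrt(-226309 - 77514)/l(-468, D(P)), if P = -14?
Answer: 127137/21148 - I*sqrt(303823)/214785 ≈ 6.0118 - 0.0025663*I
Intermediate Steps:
l(w, u) = 7 + 590*u - w*(u + w) (l(w, u) = 7 - (((w + u)*w - 591*u) + u) = 7 - (((u + w)*w - 591*u) + u) = 7 - ((w*(u + w) - 591*u) + u) = 7 - ((-591*u + w*(u + w)) + u) = 7 - (-590*u + w*(u + w)) = 7 + (590*u - w*(u + w)) = 7 + 590*u - w*(u + w))
-127137/(-21148) + sqrt(-226309 - 77514)/l(-468, D(P)) = -127137/(-21148) + sqrt(-226309 - 77514)/(7 - 1*(-468)**2 + 590*4 - 1*4*(-468)) = -127137*(-1/21148) + sqrt(-303823)/(7 - 1*219024 + 2360 + 1872) = 127137/21148 + (I*sqrt(303823))/(7 - 219024 + 2360 + 1872) = 127137/21148 + (I*sqrt(303823))/(-214785) = 127137/21148 + (I*sqrt(303823))*(-1/214785) = 127137/21148 - I*sqrt(303823)/214785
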